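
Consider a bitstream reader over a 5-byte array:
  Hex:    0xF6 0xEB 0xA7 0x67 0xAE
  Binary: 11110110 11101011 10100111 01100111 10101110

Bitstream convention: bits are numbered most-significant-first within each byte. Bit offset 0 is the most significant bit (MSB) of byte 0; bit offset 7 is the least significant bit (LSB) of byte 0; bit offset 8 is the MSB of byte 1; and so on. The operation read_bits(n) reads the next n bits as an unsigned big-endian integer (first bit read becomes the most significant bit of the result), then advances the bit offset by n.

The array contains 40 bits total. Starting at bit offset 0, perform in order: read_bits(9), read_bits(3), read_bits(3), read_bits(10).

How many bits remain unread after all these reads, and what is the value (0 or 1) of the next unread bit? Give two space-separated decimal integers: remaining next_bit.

Read 1: bits[0:9] width=9 -> value=493 (bin 111101101); offset now 9 = byte 1 bit 1; 31 bits remain
Read 2: bits[9:12] width=3 -> value=6 (bin 110); offset now 12 = byte 1 bit 4; 28 bits remain
Read 3: bits[12:15] width=3 -> value=5 (bin 101); offset now 15 = byte 1 bit 7; 25 bits remain
Read 4: bits[15:25] width=10 -> value=846 (bin 1101001110); offset now 25 = byte 3 bit 1; 15 bits remain

Answer: 15 1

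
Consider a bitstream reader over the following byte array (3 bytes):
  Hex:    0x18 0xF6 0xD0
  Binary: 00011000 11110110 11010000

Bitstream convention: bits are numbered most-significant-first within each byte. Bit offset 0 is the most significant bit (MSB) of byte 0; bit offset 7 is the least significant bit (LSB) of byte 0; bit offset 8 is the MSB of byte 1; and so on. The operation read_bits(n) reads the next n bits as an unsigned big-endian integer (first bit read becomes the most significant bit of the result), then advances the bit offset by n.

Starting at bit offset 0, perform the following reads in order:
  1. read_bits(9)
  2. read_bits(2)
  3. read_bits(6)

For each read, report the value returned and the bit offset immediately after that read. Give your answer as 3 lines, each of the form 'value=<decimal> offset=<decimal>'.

Answer: value=49 offset=9
value=3 offset=11
value=45 offset=17

Derivation:
Read 1: bits[0:9] width=9 -> value=49 (bin 000110001); offset now 9 = byte 1 bit 1; 15 bits remain
Read 2: bits[9:11] width=2 -> value=3 (bin 11); offset now 11 = byte 1 bit 3; 13 bits remain
Read 3: bits[11:17] width=6 -> value=45 (bin 101101); offset now 17 = byte 2 bit 1; 7 bits remain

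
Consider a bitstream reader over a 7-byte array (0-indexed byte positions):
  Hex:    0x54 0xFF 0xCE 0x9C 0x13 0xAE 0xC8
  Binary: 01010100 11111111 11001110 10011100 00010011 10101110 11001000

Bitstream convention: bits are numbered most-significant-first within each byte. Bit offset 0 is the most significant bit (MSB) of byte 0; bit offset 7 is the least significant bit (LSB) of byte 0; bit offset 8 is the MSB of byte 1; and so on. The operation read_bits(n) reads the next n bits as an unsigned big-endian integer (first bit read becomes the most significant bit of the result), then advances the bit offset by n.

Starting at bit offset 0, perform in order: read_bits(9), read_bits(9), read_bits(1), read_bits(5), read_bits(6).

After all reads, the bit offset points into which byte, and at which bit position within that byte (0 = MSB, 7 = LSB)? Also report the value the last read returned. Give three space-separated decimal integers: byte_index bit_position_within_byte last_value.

Read 1: bits[0:9] width=9 -> value=169 (bin 010101001); offset now 9 = byte 1 bit 1; 47 bits remain
Read 2: bits[9:18] width=9 -> value=511 (bin 111111111); offset now 18 = byte 2 bit 2; 38 bits remain
Read 3: bits[18:19] width=1 -> value=0 (bin 0); offset now 19 = byte 2 bit 3; 37 bits remain
Read 4: bits[19:24] width=5 -> value=14 (bin 01110); offset now 24 = byte 3 bit 0; 32 bits remain
Read 5: bits[24:30] width=6 -> value=39 (bin 100111); offset now 30 = byte 3 bit 6; 26 bits remain

Answer: 3 6 39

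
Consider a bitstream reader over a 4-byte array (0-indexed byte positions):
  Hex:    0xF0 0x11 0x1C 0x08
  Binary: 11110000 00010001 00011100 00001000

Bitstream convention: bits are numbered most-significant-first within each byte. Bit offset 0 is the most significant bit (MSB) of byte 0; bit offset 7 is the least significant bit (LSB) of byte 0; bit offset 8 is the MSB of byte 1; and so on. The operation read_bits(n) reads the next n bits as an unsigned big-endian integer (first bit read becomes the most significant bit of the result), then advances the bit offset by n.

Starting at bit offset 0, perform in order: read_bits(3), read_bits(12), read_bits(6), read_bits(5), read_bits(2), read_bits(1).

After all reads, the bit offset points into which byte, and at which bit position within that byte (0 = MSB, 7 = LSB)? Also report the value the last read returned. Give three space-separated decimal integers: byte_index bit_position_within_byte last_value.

Answer: 3 5 1

Derivation:
Read 1: bits[0:3] width=3 -> value=7 (bin 111); offset now 3 = byte 0 bit 3; 29 bits remain
Read 2: bits[3:15] width=12 -> value=2056 (bin 100000001000); offset now 15 = byte 1 bit 7; 17 bits remain
Read 3: bits[15:21] width=6 -> value=35 (bin 100011); offset now 21 = byte 2 bit 5; 11 bits remain
Read 4: bits[21:26] width=5 -> value=16 (bin 10000); offset now 26 = byte 3 bit 2; 6 bits remain
Read 5: bits[26:28] width=2 -> value=0 (bin 00); offset now 28 = byte 3 bit 4; 4 bits remain
Read 6: bits[28:29] width=1 -> value=1 (bin 1); offset now 29 = byte 3 bit 5; 3 bits remain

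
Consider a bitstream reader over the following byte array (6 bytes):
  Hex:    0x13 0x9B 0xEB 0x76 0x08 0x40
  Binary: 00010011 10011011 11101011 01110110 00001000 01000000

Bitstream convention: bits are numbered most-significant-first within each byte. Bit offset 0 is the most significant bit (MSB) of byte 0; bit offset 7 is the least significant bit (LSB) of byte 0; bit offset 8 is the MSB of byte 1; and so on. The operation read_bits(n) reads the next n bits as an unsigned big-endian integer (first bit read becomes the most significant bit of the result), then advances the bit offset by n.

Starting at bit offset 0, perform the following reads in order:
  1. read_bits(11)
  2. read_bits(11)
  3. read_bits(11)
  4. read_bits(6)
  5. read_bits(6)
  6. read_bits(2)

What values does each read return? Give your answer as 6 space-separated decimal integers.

Answer: 156 1786 1772 4 8 0

Derivation:
Read 1: bits[0:11] width=11 -> value=156 (bin 00010011100); offset now 11 = byte 1 bit 3; 37 bits remain
Read 2: bits[11:22] width=11 -> value=1786 (bin 11011111010); offset now 22 = byte 2 bit 6; 26 bits remain
Read 3: bits[22:33] width=11 -> value=1772 (bin 11011101100); offset now 33 = byte 4 bit 1; 15 bits remain
Read 4: bits[33:39] width=6 -> value=4 (bin 000100); offset now 39 = byte 4 bit 7; 9 bits remain
Read 5: bits[39:45] width=6 -> value=8 (bin 001000); offset now 45 = byte 5 bit 5; 3 bits remain
Read 6: bits[45:47] width=2 -> value=0 (bin 00); offset now 47 = byte 5 bit 7; 1 bits remain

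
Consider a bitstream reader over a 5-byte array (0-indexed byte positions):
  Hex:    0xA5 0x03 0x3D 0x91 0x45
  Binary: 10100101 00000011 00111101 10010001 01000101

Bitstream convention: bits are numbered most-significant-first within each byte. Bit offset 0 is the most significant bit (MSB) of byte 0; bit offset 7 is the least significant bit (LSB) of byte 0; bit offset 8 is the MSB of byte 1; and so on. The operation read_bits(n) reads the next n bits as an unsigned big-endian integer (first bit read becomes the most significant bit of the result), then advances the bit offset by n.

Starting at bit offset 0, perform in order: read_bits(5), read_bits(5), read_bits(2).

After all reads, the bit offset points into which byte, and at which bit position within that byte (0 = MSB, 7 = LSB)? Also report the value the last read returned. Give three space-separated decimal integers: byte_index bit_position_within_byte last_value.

Read 1: bits[0:5] width=5 -> value=20 (bin 10100); offset now 5 = byte 0 bit 5; 35 bits remain
Read 2: bits[5:10] width=5 -> value=20 (bin 10100); offset now 10 = byte 1 bit 2; 30 bits remain
Read 3: bits[10:12] width=2 -> value=0 (bin 00); offset now 12 = byte 1 bit 4; 28 bits remain

Answer: 1 4 0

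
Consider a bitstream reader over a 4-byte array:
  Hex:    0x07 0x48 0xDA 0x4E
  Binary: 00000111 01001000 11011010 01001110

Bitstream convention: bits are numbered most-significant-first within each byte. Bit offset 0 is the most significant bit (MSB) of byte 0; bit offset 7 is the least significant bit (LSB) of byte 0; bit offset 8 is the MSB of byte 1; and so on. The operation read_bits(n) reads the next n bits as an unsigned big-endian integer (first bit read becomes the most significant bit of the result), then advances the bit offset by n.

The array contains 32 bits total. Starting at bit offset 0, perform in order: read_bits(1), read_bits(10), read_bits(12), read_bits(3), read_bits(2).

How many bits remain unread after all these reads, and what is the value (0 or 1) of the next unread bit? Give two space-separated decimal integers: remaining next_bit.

Read 1: bits[0:1] width=1 -> value=0 (bin 0); offset now 1 = byte 0 bit 1; 31 bits remain
Read 2: bits[1:11] width=10 -> value=58 (bin 0000111010); offset now 11 = byte 1 bit 3; 21 bits remain
Read 3: bits[11:23] width=12 -> value=1133 (bin 010001101101); offset now 23 = byte 2 bit 7; 9 bits remain
Read 4: bits[23:26] width=3 -> value=1 (bin 001); offset now 26 = byte 3 bit 2; 6 bits remain
Read 5: bits[26:28] width=2 -> value=0 (bin 00); offset now 28 = byte 3 bit 4; 4 bits remain

Answer: 4 1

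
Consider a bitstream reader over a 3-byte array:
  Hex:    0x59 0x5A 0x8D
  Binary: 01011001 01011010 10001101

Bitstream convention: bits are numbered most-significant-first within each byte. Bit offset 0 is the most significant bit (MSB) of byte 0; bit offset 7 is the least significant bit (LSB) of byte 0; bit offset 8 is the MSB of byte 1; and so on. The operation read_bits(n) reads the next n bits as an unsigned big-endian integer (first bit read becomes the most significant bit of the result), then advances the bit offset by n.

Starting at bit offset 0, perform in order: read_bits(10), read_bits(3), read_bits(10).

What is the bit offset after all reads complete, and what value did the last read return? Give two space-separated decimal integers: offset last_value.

Read 1: bits[0:10] width=10 -> value=357 (bin 0101100101); offset now 10 = byte 1 bit 2; 14 bits remain
Read 2: bits[10:13] width=3 -> value=3 (bin 011); offset now 13 = byte 1 bit 5; 11 bits remain
Read 3: bits[13:23] width=10 -> value=326 (bin 0101000110); offset now 23 = byte 2 bit 7; 1 bits remain

Answer: 23 326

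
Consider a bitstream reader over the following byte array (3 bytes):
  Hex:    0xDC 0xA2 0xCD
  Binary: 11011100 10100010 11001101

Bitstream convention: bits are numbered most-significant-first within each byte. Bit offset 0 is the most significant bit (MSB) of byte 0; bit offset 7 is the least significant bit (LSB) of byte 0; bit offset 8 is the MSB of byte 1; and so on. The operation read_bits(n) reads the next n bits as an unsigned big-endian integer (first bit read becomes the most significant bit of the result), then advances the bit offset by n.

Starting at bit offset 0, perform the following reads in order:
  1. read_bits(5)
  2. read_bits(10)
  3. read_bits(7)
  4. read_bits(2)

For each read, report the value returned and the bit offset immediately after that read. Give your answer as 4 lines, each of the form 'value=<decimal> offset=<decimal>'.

Answer: value=27 offset=5
value=593 offset=15
value=51 offset=22
value=1 offset=24

Derivation:
Read 1: bits[0:5] width=5 -> value=27 (bin 11011); offset now 5 = byte 0 bit 5; 19 bits remain
Read 2: bits[5:15] width=10 -> value=593 (bin 1001010001); offset now 15 = byte 1 bit 7; 9 bits remain
Read 3: bits[15:22] width=7 -> value=51 (bin 0110011); offset now 22 = byte 2 bit 6; 2 bits remain
Read 4: bits[22:24] width=2 -> value=1 (bin 01); offset now 24 = byte 3 bit 0; 0 bits remain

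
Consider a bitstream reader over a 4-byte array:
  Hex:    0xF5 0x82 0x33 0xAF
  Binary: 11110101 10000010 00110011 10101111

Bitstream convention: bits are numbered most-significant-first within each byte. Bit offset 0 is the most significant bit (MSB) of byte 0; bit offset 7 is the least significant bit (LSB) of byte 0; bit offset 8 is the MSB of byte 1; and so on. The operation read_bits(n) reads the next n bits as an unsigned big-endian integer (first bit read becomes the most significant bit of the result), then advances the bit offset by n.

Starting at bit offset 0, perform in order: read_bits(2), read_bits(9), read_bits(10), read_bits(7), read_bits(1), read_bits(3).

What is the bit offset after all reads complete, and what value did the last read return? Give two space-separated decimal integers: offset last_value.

Read 1: bits[0:2] width=2 -> value=3 (bin 11); offset now 2 = byte 0 bit 2; 30 bits remain
Read 2: bits[2:11] width=9 -> value=428 (bin 110101100); offset now 11 = byte 1 bit 3; 21 bits remain
Read 3: bits[11:21] width=10 -> value=70 (bin 0001000110); offset now 21 = byte 2 bit 5; 11 bits remain
Read 4: bits[21:28] width=7 -> value=58 (bin 0111010); offset now 28 = byte 3 bit 4; 4 bits remain
Read 5: bits[28:29] width=1 -> value=1 (bin 1); offset now 29 = byte 3 bit 5; 3 bits remain
Read 6: bits[29:32] width=3 -> value=7 (bin 111); offset now 32 = byte 4 bit 0; 0 bits remain

Answer: 32 7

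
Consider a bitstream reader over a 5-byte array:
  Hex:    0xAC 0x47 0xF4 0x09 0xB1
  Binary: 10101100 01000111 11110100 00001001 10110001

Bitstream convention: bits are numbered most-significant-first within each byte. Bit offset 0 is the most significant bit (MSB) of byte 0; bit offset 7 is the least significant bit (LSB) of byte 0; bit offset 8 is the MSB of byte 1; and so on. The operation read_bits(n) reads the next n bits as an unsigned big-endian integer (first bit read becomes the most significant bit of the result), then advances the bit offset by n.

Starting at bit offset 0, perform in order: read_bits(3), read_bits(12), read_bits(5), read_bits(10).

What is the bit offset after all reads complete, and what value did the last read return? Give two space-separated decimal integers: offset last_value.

Read 1: bits[0:3] width=3 -> value=5 (bin 101); offset now 3 = byte 0 bit 3; 37 bits remain
Read 2: bits[3:15] width=12 -> value=1571 (bin 011000100011); offset now 15 = byte 1 bit 7; 25 bits remain
Read 3: bits[15:20] width=5 -> value=31 (bin 11111); offset now 20 = byte 2 bit 4; 20 bits remain
Read 4: bits[20:30] width=10 -> value=258 (bin 0100000010); offset now 30 = byte 3 bit 6; 10 bits remain

Answer: 30 258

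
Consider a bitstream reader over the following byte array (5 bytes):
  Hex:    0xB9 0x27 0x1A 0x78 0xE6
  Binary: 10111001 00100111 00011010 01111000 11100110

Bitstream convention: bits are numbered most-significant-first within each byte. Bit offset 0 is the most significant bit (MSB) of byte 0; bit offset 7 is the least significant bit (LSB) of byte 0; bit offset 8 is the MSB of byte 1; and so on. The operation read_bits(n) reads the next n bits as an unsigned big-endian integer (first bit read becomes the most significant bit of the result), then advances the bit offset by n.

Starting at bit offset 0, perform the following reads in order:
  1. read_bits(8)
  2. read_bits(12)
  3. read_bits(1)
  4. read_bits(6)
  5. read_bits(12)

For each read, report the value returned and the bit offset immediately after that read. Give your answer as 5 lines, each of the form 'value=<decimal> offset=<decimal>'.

Read 1: bits[0:8] width=8 -> value=185 (bin 10111001); offset now 8 = byte 1 bit 0; 32 bits remain
Read 2: bits[8:20] width=12 -> value=625 (bin 001001110001); offset now 20 = byte 2 bit 4; 20 bits remain
Read 3: bits[20:21] width=1 -> value=1 (bin 1); offset now 21 = byte 2 bit 5; 19 bits remain
Read 4: bits[21:27] width=6 -> value=19 (bin 010011); offset now 27 = byte 3 bit 3; 13 bits remain
Read 5: bits[27:39] width=12 -> value=3187 (bin 110001110011); offset now 39 = byte 4 bit 7; 1 bits remain

Answer: value=185 offset=8
value=625 offset=20
value=1 offset=21
value=19 offset=27
value=3187 offset=39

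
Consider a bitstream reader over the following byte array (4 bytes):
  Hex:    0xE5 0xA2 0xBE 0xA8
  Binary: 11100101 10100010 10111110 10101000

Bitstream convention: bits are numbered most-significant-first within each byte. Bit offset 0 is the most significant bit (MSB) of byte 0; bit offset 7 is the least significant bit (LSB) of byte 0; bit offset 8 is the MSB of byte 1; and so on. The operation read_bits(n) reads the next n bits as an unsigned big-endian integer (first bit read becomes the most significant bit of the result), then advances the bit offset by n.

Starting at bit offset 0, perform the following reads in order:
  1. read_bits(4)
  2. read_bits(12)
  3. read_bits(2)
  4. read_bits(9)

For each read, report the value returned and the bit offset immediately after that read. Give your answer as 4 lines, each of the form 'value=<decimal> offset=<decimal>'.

Answer: value=14 offset=4
value=1442 offset=16
value=2 offset=18
value=501 offset=27

Derivation:
Read 1: bits[0:4] width=4 -> value=14 (bin 1110); offset now 4 = byte 0 bit 4; 28 bits remain
Read 2: bits[4:16] width=12 -> value=1442 (bin 010110100010); offset now 16 = byte 2 bit 0; 16 bits remain
Read 3: bits[16:18] width=2 -> value=2 (bin 10); offset now 18 = byte 2 bit 2; 14 bits remain
Read 4: bits[18:27] width=9 -> value=501 (bin 111110101); offset now 27 = byte 3 bit 3; 5 bits remain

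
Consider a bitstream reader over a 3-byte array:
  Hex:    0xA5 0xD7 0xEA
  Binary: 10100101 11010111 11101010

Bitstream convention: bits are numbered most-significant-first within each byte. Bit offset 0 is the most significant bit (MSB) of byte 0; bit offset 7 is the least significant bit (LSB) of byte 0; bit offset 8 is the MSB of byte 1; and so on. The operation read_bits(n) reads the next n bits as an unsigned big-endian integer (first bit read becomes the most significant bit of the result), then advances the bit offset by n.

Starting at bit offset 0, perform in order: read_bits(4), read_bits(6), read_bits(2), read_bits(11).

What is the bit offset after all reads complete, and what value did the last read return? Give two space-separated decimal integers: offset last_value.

Answer: 23 1013

Derivation:
Read 1: bits[0:4] width=4 -> value=10 (bin 1010); offset now 4 = byte 0 bit 4; 20 bits remain
Read 2: bits[4:10] width=6 -> value=23 (bin 010111); offset now 10 = byte 1 bit 2; 14 bits remain
Read 3: bits[10:12] width=2 -> value=1 (bin 01); offset now 12 = byte 1 bit 4; 12 bits remain
Read 4: bits[12:23] width=11 -> value=1013 (bin 01111110101); offset now 23 = byte 2 bit 7; 1 bits remain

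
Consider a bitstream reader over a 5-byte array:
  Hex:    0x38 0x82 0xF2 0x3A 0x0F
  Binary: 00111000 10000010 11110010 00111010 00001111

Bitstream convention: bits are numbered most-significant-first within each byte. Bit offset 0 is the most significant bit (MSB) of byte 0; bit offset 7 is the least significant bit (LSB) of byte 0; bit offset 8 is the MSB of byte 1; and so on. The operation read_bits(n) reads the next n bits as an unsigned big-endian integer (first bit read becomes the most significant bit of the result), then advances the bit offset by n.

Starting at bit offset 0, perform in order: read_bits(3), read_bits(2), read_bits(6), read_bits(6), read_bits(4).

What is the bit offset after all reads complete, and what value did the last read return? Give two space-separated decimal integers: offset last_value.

Answer: 21 14

Derivation:
Read 1: bits[0:3] width=3 -> value=1 (bin 001); offset now 3 = byte 0 bit 3; 37 bits remain
Read 2: bits[3:5] width=2 -> value=3 (bin 11); offset now 5 = byte 0 bit 5; 35 bits remain
Read 3: bits[5:11] width=6 -> value=4 (bin 000100); offset now 11 = byte 1 bit 3; 29 bits remain
Read 4: bits[11:17] width=6 -> value=5 (bin 000101); offset now 17 = byte 2 bit 1; 23 bits remain
Read 5: bits[17:21] width=4 -> value=14 (bin 1110); offset now 21 = byte 2 bit 5; 19 bits remain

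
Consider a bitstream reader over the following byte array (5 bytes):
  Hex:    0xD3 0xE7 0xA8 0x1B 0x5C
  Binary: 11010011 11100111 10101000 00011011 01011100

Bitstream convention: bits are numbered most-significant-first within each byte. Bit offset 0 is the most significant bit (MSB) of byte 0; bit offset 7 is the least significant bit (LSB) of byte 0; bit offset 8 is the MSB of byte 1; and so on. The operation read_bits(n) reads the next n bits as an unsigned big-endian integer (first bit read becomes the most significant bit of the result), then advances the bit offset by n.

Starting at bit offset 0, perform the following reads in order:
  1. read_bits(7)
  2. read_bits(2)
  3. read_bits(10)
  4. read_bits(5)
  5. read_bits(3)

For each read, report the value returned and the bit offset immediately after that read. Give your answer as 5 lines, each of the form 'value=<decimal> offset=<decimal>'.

Read 1: bits[0:7] width=7 -> value=105 (bin 1101001); offset now 7 = byte 0 bit 7; 33 bits remain
Read 2: bits[7:9] width=2 -> value=3 (bin 11); offset now 9 = byte 1 bit 1; 31 bits remain
Read 3: bits[9:19] width=10 -> value=829 (bin 1100111101); offset now 19 = byte 2 bit 3; 21 bits remain
Read 4: bits[19:24] width=5 -> value=8 (bin 01000); offset now 24 = byte 3 bit 0; 16 bits remain
Read 5: bits[24:27] width=3 -> value=0 (bin 000); offset now 27 = byte 3 bit 3; 13 bits remain

Answer: value=105 offset=7
value=3 offset=9
value=829 offset=19
value=8 offset=24
value=0 offset=27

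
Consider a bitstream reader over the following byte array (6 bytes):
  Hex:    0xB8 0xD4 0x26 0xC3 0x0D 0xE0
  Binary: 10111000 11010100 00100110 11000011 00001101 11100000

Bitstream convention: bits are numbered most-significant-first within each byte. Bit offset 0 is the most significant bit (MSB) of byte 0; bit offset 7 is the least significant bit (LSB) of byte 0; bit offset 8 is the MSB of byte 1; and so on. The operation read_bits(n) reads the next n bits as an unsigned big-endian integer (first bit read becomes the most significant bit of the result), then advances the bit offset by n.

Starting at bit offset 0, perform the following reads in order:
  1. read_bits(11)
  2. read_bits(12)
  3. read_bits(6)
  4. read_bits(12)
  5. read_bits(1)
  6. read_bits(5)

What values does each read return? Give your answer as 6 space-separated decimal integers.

Answer: 1478 2579 24 1563 1 16

Derivation:
Read 1: bits[0:11] width=11 -> value=1478 (bin 10111000110); offset now 11 = byte 1 bit 3; 37 bits remain
Read 2: bits[11:23] width=12 -> value=2579 (bin 101000010011); offset now 23 = byte 2 bit 7; 25 bits remain
Read 3: bits[23:29] width=6 -> value=24 (bin 011000); offset now 29 = byte 3 bit 5; 19 bits remain
Read 4: bits[29:41] width=12 -> value=1563 (bin 011000011011); offset now 41 = byte 5 bit 1; 7 bits remain
Read 5: bits[41:42] width=1 -> value=1 (bin 1); offset now 42 = byte 5 bit 2; 6 bits remain
Read 6: bits[42:47] width=5 -> value=16 (bin 10000); offset now 47 = byte 5 bit 7; 1 bits remain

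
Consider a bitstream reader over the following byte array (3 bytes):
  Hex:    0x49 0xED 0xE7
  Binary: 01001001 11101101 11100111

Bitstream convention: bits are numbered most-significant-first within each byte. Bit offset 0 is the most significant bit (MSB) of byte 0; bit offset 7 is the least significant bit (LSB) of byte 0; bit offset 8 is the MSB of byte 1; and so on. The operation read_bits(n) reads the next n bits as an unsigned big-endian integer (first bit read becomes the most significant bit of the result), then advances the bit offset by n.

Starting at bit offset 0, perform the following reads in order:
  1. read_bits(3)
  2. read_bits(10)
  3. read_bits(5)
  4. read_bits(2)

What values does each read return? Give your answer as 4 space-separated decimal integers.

Read 1: bits[0:3] width=3 -> value=2 (bin 010); offset now 3 = byte 0 bit 3; 21 bits remain
Read 2: bits[3:13] width=10 -> value=317 (bin 0100111101); offset now 13 = byte 1 bit 5; 11 bits remain
Read 3: bits[13:18] width=5 -> value=23 (bin 10111); offset now 18 = byte 2 bit 2; 6 bits remain
Read 4: bits[18:20] width=2 -> value=2 (bin 10); offset now 20 = byte 2 bit 4; 4 bits remain

Answer: 2 317 23 2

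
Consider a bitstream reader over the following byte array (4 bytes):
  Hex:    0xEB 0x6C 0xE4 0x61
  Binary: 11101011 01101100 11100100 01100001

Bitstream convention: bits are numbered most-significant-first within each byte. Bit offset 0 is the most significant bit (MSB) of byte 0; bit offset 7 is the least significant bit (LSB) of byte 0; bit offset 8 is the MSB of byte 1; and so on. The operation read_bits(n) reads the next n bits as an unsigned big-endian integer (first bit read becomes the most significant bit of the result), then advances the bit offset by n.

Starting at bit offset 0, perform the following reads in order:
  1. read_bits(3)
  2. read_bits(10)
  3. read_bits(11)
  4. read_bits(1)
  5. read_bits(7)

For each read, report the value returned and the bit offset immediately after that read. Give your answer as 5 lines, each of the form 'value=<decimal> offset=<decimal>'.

Answer: value=7 offset=3
value=365 offset=13
value=1252 offset=24
value=0 offset=25
value=97 offset=32

Derivation:
Read 1: bits[0:3] width=3 -> value=7 (bin 111); offset now 3 = byte 0 bit 3; 29 bits remain
Read 2: bits[3:13] width=10 -> value=365 (bin 0101101101); offset now 13 = byte 1 bit 5; 19 bits remain
Read 3: bits[13:24] width=11 -> value=1252 (bin 10011100100); offset now 24 = byte 3 bit 0; 8 bits remain
Read 4: bits[24:25] width=1 -> value=0 (bin 0); offset now 25 = byte 3 bit 1; 7 bits remain
Read 5: bits[25:32] width=7 -> value=97 (bin 1100001); offset now 32 = byte 4 bit 0; 0 bits remain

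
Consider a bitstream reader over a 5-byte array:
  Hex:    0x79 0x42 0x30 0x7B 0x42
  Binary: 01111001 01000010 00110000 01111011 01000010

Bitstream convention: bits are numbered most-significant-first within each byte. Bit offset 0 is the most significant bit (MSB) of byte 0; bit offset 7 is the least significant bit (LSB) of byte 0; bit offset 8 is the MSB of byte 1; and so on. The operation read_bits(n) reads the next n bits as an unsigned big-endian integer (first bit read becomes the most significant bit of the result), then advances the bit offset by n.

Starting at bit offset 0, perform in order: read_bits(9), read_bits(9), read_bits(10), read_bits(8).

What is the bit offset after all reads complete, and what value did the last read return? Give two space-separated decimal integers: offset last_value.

Answer: 36 180

Derivation:
Read 1: bits[0:9] width=9 -> value=242 (bin 011110010); offset now 9 = byte 1 bit 1; 31 bits remain
Read 2: bits[9:18] width=9 -> value=264 (bin 100001000); offset now 18 = byte 2 bit 2; 22 bits remain
Read 3: bits[18:28] width=10 -> value=775 (bin 1100000111); offset now 28 = byte 3 bit 4; 12 bits remain
Read 4: bits[28:36] width=8 -> value=180 (bin 10110100); offset now 36 = byte 4 bit 4; 4 bits remain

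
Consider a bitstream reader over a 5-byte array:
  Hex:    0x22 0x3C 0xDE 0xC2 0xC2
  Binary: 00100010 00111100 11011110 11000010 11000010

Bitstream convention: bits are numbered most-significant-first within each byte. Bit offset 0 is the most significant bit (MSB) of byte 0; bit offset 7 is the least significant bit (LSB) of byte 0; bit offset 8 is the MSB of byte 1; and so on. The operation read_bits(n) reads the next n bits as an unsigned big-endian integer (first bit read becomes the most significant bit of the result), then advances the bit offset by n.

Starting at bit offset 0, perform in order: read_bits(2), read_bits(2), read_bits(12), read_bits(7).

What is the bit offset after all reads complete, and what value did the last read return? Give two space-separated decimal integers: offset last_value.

Answer: 23 111

Derivation:
Read 1: bits[0:2] width=2 -> value=0 (bin 00); offset now 2 = byte 0 bit 2; 38 bits remain
Read 2: bits[2:4] width=2 -> value=2 (bin 10); offset now 4 = byte 0 bit 4; 36 bits remain
Read 3: bits[4:16] width=12 -> value=572 (bin 001000111100); offset now 16 = byte 2 bit 0; 24 bits remain
Read 4: bits[16:23] width=7 -> value=111 (bin 1101111); offset now 23 = byte 2 bit 7; 17 bits remain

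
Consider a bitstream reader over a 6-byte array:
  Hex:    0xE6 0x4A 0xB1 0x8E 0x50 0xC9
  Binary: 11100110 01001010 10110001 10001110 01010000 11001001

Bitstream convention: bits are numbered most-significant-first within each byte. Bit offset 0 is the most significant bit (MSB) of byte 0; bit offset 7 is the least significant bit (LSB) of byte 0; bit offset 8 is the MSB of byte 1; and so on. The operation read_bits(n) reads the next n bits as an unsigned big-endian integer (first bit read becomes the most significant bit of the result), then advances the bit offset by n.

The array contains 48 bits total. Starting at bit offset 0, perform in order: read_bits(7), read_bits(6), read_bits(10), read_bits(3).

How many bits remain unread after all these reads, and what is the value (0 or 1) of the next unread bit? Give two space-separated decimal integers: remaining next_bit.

Read 1: bits[0:7] width=7 -> value=115 (bin 1110011); offset now 7 = byte 0 bit 7; 41 bits remain
Read 2: bits[7:13] width=6 -> value=9 (bin 001001); offset now 13 = byte 1 bit 5; 35 bits remain
Read 3: bits[13:23] width=10 -> value=344 (bin 0101011000); offset now 23 = byte 2 bit 7; 25 bits remain
Read 4: bits[23:26] width=3 -> value=6 (bin 110); offset now 26 = byte 3 bit 2; 22 bits remain

Answer: 22 0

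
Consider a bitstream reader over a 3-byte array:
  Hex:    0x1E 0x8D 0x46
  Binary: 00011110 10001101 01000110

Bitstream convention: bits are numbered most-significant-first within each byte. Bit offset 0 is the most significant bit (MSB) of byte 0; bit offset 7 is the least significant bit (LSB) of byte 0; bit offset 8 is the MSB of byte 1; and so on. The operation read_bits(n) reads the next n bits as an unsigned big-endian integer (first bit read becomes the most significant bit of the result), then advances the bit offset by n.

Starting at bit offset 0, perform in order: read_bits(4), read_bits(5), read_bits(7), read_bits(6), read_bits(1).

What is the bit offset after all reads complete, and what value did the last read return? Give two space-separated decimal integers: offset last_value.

Read 1: bits[0:4] width=4 -> value=1 (bin 0001); offset now 4 = byte 0 bit 4; 20 bits remain
Read 2: bits[4:9] width=5 -> value=29 (bin 11101); offset now 9 = byte 1 bit 1; 15 bits remain
Read 3: bits[9:16] width=7 -> value=13 (bin 0001101); offset now 16 = byte 2 bit 0; 8 bits remain
Read 4: bits[16:22] width=6 -> value=17 (bin 010001); offset now 22 = byte 2 bit 6; 2 bits remain
Read 5: bits[22:23] width=1 -> value=1 (bin 1); offset now 23 = byte 2 bit 7; 1 bits remain

Answer: 23 1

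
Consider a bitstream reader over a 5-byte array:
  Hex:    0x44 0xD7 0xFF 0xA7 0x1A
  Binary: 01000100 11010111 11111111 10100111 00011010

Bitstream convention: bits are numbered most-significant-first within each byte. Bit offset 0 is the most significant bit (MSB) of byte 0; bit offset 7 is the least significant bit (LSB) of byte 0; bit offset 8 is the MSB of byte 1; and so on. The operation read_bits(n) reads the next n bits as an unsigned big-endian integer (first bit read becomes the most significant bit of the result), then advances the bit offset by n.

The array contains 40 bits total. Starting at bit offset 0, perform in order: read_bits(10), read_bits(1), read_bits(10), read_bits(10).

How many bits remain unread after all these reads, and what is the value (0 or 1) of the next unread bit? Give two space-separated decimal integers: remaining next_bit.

Read 1: bits[0:10] width=10 -> value=275 (bin 0100010011); offset now 10 = byte 1 bit 2; 30 bits remain
Read 2: bits[10:11] width=1 -> value=0 (bin 0); offset now 11 = byte 1 bit 3; 29 bits remain
Read 3: bits[11:21] width=10 -> value=767 (bin 1011111111); offset now 21 = byte 2 bit 5; 19 bits remain
Read 4: bits[21:31] width=10 -> value=979 (bin 1111010011); offset now 31 = byte 3 bit 7; 9 bits remain

Answer: 9 1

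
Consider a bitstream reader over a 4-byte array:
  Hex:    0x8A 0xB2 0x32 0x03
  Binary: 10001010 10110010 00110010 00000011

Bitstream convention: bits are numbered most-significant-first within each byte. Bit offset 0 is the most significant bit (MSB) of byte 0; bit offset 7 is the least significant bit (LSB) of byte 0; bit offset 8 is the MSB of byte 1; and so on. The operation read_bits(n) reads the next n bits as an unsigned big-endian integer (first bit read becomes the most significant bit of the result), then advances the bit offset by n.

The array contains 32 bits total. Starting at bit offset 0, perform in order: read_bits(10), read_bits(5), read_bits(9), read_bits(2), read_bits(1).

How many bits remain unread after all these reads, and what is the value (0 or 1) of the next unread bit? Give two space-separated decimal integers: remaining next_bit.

Read 1: bits[0:10] width=10 -> value=554 (bin 1000101010); offset now 10 = byte 1 bit 2; 22 bits remain
Read 2: bits[10:15] width=5 -> value=25 (bin 11001); offset now 15 = byte 1 bit 7; 17 bits remain
Read 3: bits[15:24] width=9 -> value=50 (bin 000110010); offset now 24 = byte 3 bit 0; 8 bits remain
Read 4: bits[24:26] width=2 -> value=0 (bin 00); offset now 26 = byte 3 bit 2; 6 bits remain
Read 5: bits[26:27] width=1 -> value=0 (bin 0); offset now 27 = byte 3 bit 3; 5 bits remain

Answer: 5 0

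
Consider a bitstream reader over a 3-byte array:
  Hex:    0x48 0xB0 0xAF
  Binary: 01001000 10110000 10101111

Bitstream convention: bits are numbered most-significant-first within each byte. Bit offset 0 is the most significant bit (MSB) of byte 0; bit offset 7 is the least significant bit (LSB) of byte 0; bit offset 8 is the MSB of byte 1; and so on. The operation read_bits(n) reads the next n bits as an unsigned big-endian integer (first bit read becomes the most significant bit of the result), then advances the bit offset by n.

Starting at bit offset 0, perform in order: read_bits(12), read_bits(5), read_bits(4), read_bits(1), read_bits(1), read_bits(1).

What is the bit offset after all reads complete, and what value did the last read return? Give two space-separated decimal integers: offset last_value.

Answer: 24 1

Derivation:
Read 1: bits[0:12] width=12 -> value=1163 (bin 010010001011); offset now 12 = byte 1 bit 4; 12 bits remain
Read 2: bits[12:17] width=5 -> value=1 (bin 00001); offset now 17 = byte 2 bit 1; 7 bits remain
Read 3: bits[17:21] width=4 -> value=5 (bin 0101); offset now 21 = byte 2 bit 5; 3 bits remain
Read 4: bits[21:22] width=1 -> value=1 (bin 1); offset now 22 = byte 2 bit 6; 2 bits remain
Read 5: bits[22:23] width=1 -> value=1 (bin 1); offset now 23 = byte 2 bit 7; 1 bits remain
Read 6: bits[23:24] width=1 -> value=1 (bin 1); offset now 24 = byte 3 bit 0; 0 bits remain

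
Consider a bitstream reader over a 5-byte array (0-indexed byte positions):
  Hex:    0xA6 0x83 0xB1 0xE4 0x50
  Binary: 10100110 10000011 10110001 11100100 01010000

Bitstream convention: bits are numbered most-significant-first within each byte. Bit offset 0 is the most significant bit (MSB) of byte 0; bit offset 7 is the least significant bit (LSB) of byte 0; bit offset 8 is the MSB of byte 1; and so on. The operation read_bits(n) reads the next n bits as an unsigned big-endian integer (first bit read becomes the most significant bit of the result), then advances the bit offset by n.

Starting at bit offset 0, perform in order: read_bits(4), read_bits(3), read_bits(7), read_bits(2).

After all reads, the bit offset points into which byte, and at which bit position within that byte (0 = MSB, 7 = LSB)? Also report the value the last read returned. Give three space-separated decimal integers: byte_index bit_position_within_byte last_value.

Read 1: bits[0:4] width=4 -> value=10 (bin 1010); offset now 4 = byte 0 bit 4; 36 bits remain
Read 2: bits[4:7] width=3 -> value=3 (bin 011); offset now 7 = byte 0 bit 7; 33 bits remain
Read 3: bits[7:14] width=7 -> value=32 (bin 0100000); offset now 14 = byte 1 bit 6; 26 bits remain
Read 4: bits[14:16] width=2 -> value=3 (bin 11); offset now 16 = byte 2 bit 0; 24 bits remain

Answer: 2 0 3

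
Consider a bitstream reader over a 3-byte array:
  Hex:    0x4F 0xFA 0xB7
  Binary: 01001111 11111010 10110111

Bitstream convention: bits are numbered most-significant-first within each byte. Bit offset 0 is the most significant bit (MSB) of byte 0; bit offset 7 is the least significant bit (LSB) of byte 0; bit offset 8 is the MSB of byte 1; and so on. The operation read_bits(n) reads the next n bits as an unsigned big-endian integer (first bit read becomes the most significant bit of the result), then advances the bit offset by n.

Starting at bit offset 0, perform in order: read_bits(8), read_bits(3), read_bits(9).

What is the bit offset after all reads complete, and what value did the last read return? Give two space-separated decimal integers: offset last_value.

Read 1: bits[0:8] width=8 -> value=79 (bin 01001111); offset now 8 = byte 1 bit 0; 16 bits remain
Read 2: bits[8:11] width=3 -> value=7 (bin 111); offset now 11 = byte 1 bit 3; 13 bits remain
Read 3: bits[11:20] width=9 -> value=427 (bin 110101011); offset now 20 = byte 2 bit 4; 4 bits remain

Answer: 20 427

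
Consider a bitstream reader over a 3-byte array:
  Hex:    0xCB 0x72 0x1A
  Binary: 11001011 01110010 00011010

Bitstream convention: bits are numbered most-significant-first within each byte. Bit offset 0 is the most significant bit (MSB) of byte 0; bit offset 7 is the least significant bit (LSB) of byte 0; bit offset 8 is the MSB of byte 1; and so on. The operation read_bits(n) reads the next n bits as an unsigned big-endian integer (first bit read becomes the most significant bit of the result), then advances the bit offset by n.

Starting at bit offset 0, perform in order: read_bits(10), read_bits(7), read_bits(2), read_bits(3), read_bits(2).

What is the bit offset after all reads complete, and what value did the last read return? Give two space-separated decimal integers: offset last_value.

Read 1: bits[0:10] width=10 -> value=813 (bin 1100101101); offset now 10 = byte 1 bit 2; 14 bits remain
Read 2: bits[10:17] width=7 -> value=100 (bin 1100100); offset now 17 = byte 2 bit 1; 7 bits remain
Read 3: bits[17:19] width=2 -> value=0 (bin 00); offset now 19 = byte 2 bit 3; 5 bits remain
Read 4: bits[19:22] width=3 -> value=6 (bin 110); offset now 22 = byte 2 bit 6; 2 bits remain
Read 5: bits[22:24] width=2 -> value=2 (bin 10); offset now 24 = byte 3 bit 0; 0 bits remain

Answer: 24 2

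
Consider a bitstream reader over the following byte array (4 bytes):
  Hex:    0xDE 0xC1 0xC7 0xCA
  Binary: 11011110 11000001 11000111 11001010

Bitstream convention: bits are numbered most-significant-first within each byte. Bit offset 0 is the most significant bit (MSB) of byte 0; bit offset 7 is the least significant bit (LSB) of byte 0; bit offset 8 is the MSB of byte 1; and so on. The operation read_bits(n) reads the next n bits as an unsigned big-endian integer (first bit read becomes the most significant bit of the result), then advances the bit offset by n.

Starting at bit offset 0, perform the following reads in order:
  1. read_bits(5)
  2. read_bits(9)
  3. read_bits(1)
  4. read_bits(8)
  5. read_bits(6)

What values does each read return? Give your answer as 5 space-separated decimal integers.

Read 1: bits[0:5] width=5 -> value=27 (bin 11011); offset now 5 = byte 0 bit 5; 27 bits remain
Read 2: bits[5:14] width=9 -> value=432 (bin 110110000); offset now 14 = byte 1 bit 6; 18 bits remain
Read 3: bits[14:15] width=1 -> value=0 (bin 0); offset now 15 = byte 1 bit 7; 17 bits remain
Read 4: bits[15:23] width=8 -> value=227 (bin 11100011); offset now 23 = byte 2 bit 7; 9 bits remain
Read 5: bits[23:29] width=6 -> value=57 (bin 111001); offset now 29 = byte 3 bit 5; 3 bits remain

Answer: 27 432 0 227 57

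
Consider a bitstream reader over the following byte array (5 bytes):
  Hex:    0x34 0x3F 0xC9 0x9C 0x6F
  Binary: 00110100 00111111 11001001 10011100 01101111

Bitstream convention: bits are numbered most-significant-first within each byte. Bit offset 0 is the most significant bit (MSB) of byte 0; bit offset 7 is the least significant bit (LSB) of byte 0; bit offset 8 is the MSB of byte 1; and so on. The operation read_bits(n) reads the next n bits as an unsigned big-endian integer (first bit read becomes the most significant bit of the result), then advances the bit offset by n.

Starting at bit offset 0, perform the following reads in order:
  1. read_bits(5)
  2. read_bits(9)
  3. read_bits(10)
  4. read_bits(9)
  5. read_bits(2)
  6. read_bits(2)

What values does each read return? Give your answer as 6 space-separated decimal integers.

Answer: 6 271 969 312 3 1

Derivation:
Read 1: bits[0:5] width=5 -> value=6 (bin 00110); offset now 5 = byte 0 bit 5; 35 bits remain
Read 2: bits[5:14] width=9 -> value=271 (bin 100001111); offset now 14 = byte 1 bit 6; 26 bits remain
Read 3: bits[14:24] width=10 -> value=969 (bin 1111001001); offset now 24 = byte 3 bit 0; 16 bits remain
Read 4: bits[24:33] width=9 -> value=312 (bin 100111000); offset now 33 = byte 4 bit 1; 7 bits remain
Read 5: bits[33:35] width=2 -> value=3 (bin 11); offset now 35 = byte 4 bit 3; 5 bits remain
Read 6: bits[35:37] width=2 -> value=1 (bin 01); offset now 37 = byte 4 bit 5; 3 bits remain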